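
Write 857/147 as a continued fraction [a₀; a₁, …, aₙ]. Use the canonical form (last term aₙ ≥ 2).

[5; 1, 4, 1, 7, 3]

857 = 5*147 + 122
147 = 1*122 + 25
122 = 4*25 + 22
25 = 1*22 + 3
22 = 7*3 + 1
3 = 3*1 + 0  (stop)
So 857/147 = [5; 1, 4, 1, 7, 3].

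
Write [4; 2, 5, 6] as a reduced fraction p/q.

303/68

Using pₖ = aₖpₖ₋₁ + pₖ₋₂ and qₖ = aₖqₖ₋₁ + qₖ₋₂:
  k=0: a=4, p=4, q=1
  k=1: a=2, p=9, q=2
  k=2: a=5, p=49, q=11
  k=3: a=6, p=303, q=68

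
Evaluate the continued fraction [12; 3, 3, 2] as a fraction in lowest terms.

Fold from the inside: start with 2/1.
  3 + 1/2 = 7/2
  3 + 2/7 = 23/7
  12 + 7/23 = 283/23

283/23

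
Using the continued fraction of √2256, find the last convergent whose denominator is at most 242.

√2256 = [47; 2, 94, …] (period length 2).
Convergents:
  p_0/q_0 = 47/1
  p_1/q_1 = 95/2
  p_2/q_2 = 8977/189
  p_3/q_3 = 18049/380
q_2 = 189 ≤ 242 < 380 = q_3, so the answer is 8977/189.

8977/189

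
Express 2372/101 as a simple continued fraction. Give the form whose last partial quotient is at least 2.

2372 = 23*101 + 49
101 = 2*49 + 3
49 = 16*3 + 1
3 = 3*1 + 0  (stop)
So 2372/101 = [23; 2, 16, 3].

[23; 2, 16, 3]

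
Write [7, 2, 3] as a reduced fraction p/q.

Using pₖ = aₖpₖ₋₁ + pₖ₋₂ and qₖ = aₖqₖ₋₁ + qₖ₋₂:
  k=0: a=7, p=7, q=1
  k=1: a=2, p=15, q=2
  k=2: a=3, p=52, q=7

52/7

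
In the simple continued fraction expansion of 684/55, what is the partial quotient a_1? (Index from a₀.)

684 = 12·55 + 24   →  a_0 = 12
55 = 2·24 + 7   →  a_1 = 2

2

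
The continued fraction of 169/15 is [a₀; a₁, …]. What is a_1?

169 = 11·15 + 4   →  a_0 = 11
15 = 3·4 + 3   →  a_1 = 3

3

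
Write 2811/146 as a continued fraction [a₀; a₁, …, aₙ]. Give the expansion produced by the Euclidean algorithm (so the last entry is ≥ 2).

[19; 3, 1, 17, 2]

2811 = 19*146 + 37
146 = 3*37 + 35
37 = 1*35 + 2
35 = 17*2 + 1
2 = 2*1 + 0  (stop)
So 2811/146 = [19; 3, 1, 17, 2].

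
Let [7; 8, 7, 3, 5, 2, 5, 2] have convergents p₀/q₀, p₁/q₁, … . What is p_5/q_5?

14837/2083

Using pₖ = aₖpₖ₋₁ + pₖ₋₂, qₖ = aₖqₖ₋₁ + qₖ₋₂ (with p₋₁=1, p₋₂=0, q₋₁=0, q₋₂=1):
  k=0: a=7, p=7, q=1
  k=1: a=8, p=57, q=8
  k=2: a=7, p=406, q=57
  k=3: a=3, p=1275, q=179
  k=4: a=5, p=6781, q=952
  k=5: a=2, p=14837, q=2083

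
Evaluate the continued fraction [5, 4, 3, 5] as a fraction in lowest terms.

361/69

Fold from the inside: start with 5/1.
  3 + 1/5 = 16/5
  4 + 5/16 = 69/16
  5 + 16/69 = 361/69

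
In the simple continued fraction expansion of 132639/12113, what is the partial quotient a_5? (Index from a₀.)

132639 = 10·12113 + 11509   →  a_0 = 10
12113 = 1·11509 + 604   →  a_1 = 1
11509 = 19·604 + 33   →  a_2 = 19
604 = 18·33 + 10   →  a_3 = 18
33 = 3·10 + 3   →  a_4 = 3
10 = 3·3 + 1   →  a_5 = 3

3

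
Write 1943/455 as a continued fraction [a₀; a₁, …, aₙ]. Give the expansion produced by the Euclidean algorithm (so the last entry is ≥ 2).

1943 = 4·455 + 123
455 = 3·123 + 86
123 = 1·86 + 37
86 = 2·37 + 12
37 = 3·12 + 1
12 = 12·1 + 0  (stop)
So 1943/455 = [4; 3, 1, 2, 3, 12].

[4; 3, 1, 2, 3, 12]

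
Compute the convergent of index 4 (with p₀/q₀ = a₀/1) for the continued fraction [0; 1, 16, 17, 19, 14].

5203/5527

Using pₖ = aₖpₖ₋₁ + pₖ₋₂, qₖ = aₖqₖ₋₁ + qₖ₋₂ (with p₋₁=1, p₋₂=0, q₋₁=0, q₋₂=1):
  k=0: a=0, p=0, q=1
  k=1: a=1, p=1, q=1
  k=2: a=16, p=16, q=17
  k=3: a=17, p=273, q=290
  k=4: a=19, p=5203, q=5527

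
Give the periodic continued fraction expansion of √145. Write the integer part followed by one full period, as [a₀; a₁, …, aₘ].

a₀ = ⌊√145⌋ = 12.

[12; 24]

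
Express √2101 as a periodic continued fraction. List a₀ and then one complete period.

[45; 1, 5, 8, 5, 1, 90]

a₀ = ⌊√2101⌋ = 45.
With m₀=0, d₀=1 and mₖ₊₁ = dₖaₖ − mₖ, dₖ₊₁ = (n − mₖ₊₁²)/dₖ, aₖ₊₁ = ⌊(a₀+mₖ₊₁)/dₖ₊₁⌋:
  k=1: m=45, d=76, a=1
  k=2: m=31, d=15, a=5
  k=3: m=44, d=11, a=8
  k=4: m=44, d=15, a=5
  k=5: m=31, d=76, a=1
  k=6: m=45, d=1, a=90
d=1 and a=2a₀=90 at k=6, so the next step gives (m, d) = (45, 76) again — its k=1 value — and the period has length 6.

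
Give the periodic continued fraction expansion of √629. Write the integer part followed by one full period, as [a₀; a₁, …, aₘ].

a₀ = ⌊√629⌋ = 25.
With m₀=0, d₀=1 and mₖ₊₁ = dₖaₖ − mₖ, dₖ₊₁ = (n − mₖ₊₁²)/dₖ, aₖ₊₁ = ⌊(a₀+mₖ₊₁)/dₖ₊₁⌋:
  k=1: m=25, d=4, a=12
  k=2: m=23, d=25, a=1
  k=3: m=2, d=25, a=1
  k=4: m=23, d=4, a=12
  k=5: m=25, d=1, a=50
d=1 and a=2a₀=50 at k=5, so the next step gives (m, d) = (25, 4) again — its k=1 value — and the period has length 5.

[25; 12, 1, 1, 12, 50]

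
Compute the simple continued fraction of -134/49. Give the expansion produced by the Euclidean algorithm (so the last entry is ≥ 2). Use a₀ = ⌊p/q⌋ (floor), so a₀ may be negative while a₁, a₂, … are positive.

-134 = -3×49 + 13
49 = 3×13 + 10
13 = 1×10 + 3
10 = 3×3 + 1
3 = 3×1 + 0  (stop)
So -134/49 = [-3; 3, 1, 3, 3].

[-3; 3, 1, 3, 3]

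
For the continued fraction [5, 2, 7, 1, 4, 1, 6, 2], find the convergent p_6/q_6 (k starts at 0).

3736/683

Using pₖ = aₖpₖ₋₁ + pₖ₋₂, qₖ = aₖqₖ₋₁ + qₖ₋₂ (with p₋₁=1, p₋₂=0, q₋₁=0, q₋₂=1):
  k=0: a=5, p=5, q=1
  k=1: a=2, p=11, q=2
  k=2: a=7, p=82, q=15
  k=3: a=1, p=93, q=17
  k=4: a=4, p=454, q=83
  k=5: a=1, p=547, q=100
  k=6: a=6, p=3736, q=683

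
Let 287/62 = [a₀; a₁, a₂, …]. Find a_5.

3

287 = 4·62 + 39   →  a_0 = 4
62 = 1·39 + 23   →  a_1 = 1
39 = 1·23 + 16   →  a_2 = 1
23 = 1·16 + 7   →  a_3 = 1
16 = 2·7 + 2   →  a_4 = 2
7 = 3·2 + 1   →  a_5 = 3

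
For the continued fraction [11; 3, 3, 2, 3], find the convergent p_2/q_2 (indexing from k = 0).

Using pₖ = aₖpₖ₋₁ + pₖ₋₂, qₖ = aₖqₖ₋₁ + qₖ₋₂ (with p₋₁=1, p₋₂=0, q₋₁=0, q₋₂=1):
  k=0: a=11, p=11, q=1
  k=1: a=3, p=34, q=3
  k=2: a=3, p=113, q=10

113/10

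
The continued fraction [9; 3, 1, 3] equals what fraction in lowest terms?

139/15

Using pₖ = aₖpₖ₋₁ + pₖ₋₂ and qₖ = aₖqₖ₋₁ + qₖ₋₂:
  k=0: a=9, p=9, q=1
  k=1: a=3, p=28, q=3
  k=2: a=1, p=37, q=4
  k=3: a=3, p=139, q=15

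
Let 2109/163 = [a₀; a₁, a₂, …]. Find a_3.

2109 = 12·163 + 153   →  a_0 = 12
163 = 1·153 + 10   →  a_1 = 1
153 = 15·10 + 3   →  a_2 = 15
10 = 3·3 + 1   →  a_3 = 3

3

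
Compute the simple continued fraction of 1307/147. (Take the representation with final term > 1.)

1307 = 8×147 + 131
147 = 1×131 + 16
131 = 8×16 + 3
16 = 5×3 + 1
3 = 3×1 + 0  (stop)
So 1307/147 = [8; 1, 8, 5, 3].

[8; 1, 8, 5, 3]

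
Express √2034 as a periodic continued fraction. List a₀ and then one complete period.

[45; 10, 90]

a₀ = ⌊√2034⌋ = 45.
With m₀=0, d₀=1 and mₖ₊₁ = dₖaₖ − mₖ, dₖ₊₁ = (n − mₖ₊₁²)/dₖ, aₖ₊₁ = ⌊(a₀+mₖ₊₁)/dₖ₊₁⌋:
  k=1: m=45, d=9, a=10
  k=2: m=45, d=1, a=90
d=1 and a=2a₀=90 at k=2, so the next step gives (m, d) = (45, 9) again — its k=1 value — and the period has length 2.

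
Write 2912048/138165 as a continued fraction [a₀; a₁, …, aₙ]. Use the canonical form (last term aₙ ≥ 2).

[21; 13, 18, 16, 1, 2, 1, 8]

2912048 = 21×138165 + 10583
138165 = 13×10583 + 586
10583 = 18×586 + 35
586 = 16×35 + 26
35 = 1×26 + 9
26 = 2×9 + 8
9 = 1×8 + 1
8 = 8×1 + 0  (stop)
So 2912048/138165 = [21; 13, 18, 16, 1, 2, 1, 8].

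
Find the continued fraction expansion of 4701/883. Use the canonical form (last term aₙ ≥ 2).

4701 = 5·883 + 286
883 = 3·286 + 25
286 = 11·25 + 11
25 = 2·11 + 3
11 = 3·3 + 2
3 = 1·2 + 1
2 = 2·1 + 0  (stop)
So 4701/883 = [5; 3, 11, 2, 3, 1, 2].

[5; 3, 11, 2, 3, 1, 2]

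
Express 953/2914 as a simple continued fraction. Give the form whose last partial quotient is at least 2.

953 = 0·2914 + 953
2914 = 3·953 + 55
953 = 17·55 + 18
55 = 3·18 + 1
18 = 18·1 + 0  (stop)
So 953/2914 = [0; 3, 17, 3, 18].

[0; 3, 17, 3, 18]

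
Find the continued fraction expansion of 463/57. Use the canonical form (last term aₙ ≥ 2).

463 = 8×57 + 7
57 = 8×7 + 1
7 = 7×1 + 0  (stop)
So 463/57 = [8; 8, 7].

[8; 8, 7]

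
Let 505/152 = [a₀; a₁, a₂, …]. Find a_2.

505 = 3·152 + 49   →  a_0 = 3
152 = 3·49 + 5   →  a_1 = 3
49 = 9·5 + 4   →  a_2 = 9

9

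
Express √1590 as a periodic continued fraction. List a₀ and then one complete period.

[39; 1, 6, 1, 78]

a₀ = ⌊√1590⌋ = 39.
With m₀=0, d₀=1 and mₖ₊₁ = dₖaₖ − mₖ, dₖ₊₁ = (n − mₖ₊₁²)/dₖ, aₖ₊₁ = ⌊(a₀+mₖ₊₁)/dₖ₊₁⌋:
  k=1: m=39, d=69, a=1
  k=2: m=30, d=10, a=6
  k=3: m=30, d=69, a=1
  k=4: m=39, d=1, a=78
d=1 and a=2a₀=78 at k=4, so the next step gives (m, d) = (39, 69) again — its k=1 value — and the period has length 4.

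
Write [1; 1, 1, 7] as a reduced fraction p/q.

23/15

Fold from the inside: start with 7/1.
  1 + 1/7 = 8/7
  1 + 7/8 = 15/8
  1 + 8/15 = 23/15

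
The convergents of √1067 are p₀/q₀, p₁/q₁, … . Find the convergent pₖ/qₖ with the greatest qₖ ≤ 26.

√1067 = [32; 1, 1, 1, 64, …] (period length 4).
Convergents:
  p_0/q_0 = 32/1
  p_1/q_1 = 33/1
  p_2/q_2 = 65/2
  p_3/q_3 = 98/3
  p_4/q_4 = 6337/194
q_3 = 3 ≤ 26 < 194 = q_4, so the answer is 98/3.

98/3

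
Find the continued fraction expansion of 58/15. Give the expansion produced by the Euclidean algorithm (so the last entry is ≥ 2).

[3; 1, 6, 2]

58 = 3·15 + 13
15 = 1·13 + 2
13 = 6·2 + 1
2 = 2·1 + 0  (stop)
So 58/15 = [3; 1, 6, 2].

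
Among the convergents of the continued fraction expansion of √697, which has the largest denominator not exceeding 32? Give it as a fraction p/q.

√697 = [26; 2, 2, 52, …] (period length 3).
Convergents:
  p_0/q_0 = 26/1
  p_1/q_1 = 53/2
  p_2/q_2 = 132/5
  p_3/q_3 = 6917/262
q_2 = 5 ≤ 32 < 262 = q_3, so the answer is 132/5.

132/5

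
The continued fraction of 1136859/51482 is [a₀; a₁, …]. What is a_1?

12

1136859 = 22·51482 + 4255   →  a_0 = 22
51482 = 12·4255 + 422   →  a_1 = 12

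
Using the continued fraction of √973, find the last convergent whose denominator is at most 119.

1778/57

√973 = [31; 5, 5, 2, 8, 2, 5, 5, 62, …] (period length 8).
Convergents:
  p_0/q_0 = 31/1
  p_1/q_1 = 156/5
  p_2/q_2 = 811/26
  p_3/q_3 = 1778/57
  p_4/q_4 = 15035/482
q_3 = 57 ≤ 119 < 482 = q_4, so the answer is 1778/57.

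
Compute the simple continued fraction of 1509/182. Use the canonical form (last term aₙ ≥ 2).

[8; 3, 2, 3, 3, 2]

1509 = 8*182 + 53
182 = 3*53 + 23
53 = 2*23 + 7
23 = 3*7 + 2
7 = 3*2 + 1
2 = 2*1 + 0  (stop)
So 1509/182 = [8; 3, 2, 3, 3, 2].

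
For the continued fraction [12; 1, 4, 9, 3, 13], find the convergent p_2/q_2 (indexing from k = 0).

Using pₖ = aₖpₖ₋₁ + pₖ₋₂, qₖ = aₖqₖ₋₁ + qₖ₋₂ (with p₋₁=1, p₋₂=0, q₋₁=0, q₋₂=1):
  k=0: a=12, p=12, q=1
  k=1: a=1, p=13, q=1
  k=2: a=4, p=64, q=5

64/5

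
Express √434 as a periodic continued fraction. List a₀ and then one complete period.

[20; 1, 4, 1, 40]

a₀ = ⌊√434⌋ = 20.
With m₀=0, d₀=1 and mₖ₊₁ = dₖaₖ − mₖ, dₖ₊₁ = (n − mₖ₊₁²)/dₖ, aₖ₊₁ = ⌊(a₀+mₖ₊₁)/dₖ₊₁⌋:
  k=1: m=20, d=34, a=1
  k=2: m=14, d=7, a=4
  k=3: m=14, d=34, a=1
  k=4: m=20, d=1, a=40
d=1 and a=2a₀=40 at k=4, so the next step gives (m, d) = (20, 34) again — its k=1 value — and the period has length 4.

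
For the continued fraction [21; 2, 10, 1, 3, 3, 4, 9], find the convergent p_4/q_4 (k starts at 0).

1933/90

Using pₖ = aₖpₖ₋₁ + pₖ₋₂, qₖ = aₖqₖ₋₁ + qₖ₋₂ (with p₋₁=1, p₋₂=0, q₋₁=0, q₋₂=1):
  k=0: a=21, p=21, q=1
  k=1: a=2, p=43, q=2
  k=2: a=10, p=451, q=21
  k=3: a=1, p=494, q=23
  k=4: a=3, p=1933, q=90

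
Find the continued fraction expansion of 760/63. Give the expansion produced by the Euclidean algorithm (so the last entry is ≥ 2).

[12; 15, 1, 3]

760 = 12×63 + 4
63 = 15×4 + 3
4 = 1×3 + 1
3 = 3×1 + 0  (stop)
So 760/63 = [12; 15, 1, 3].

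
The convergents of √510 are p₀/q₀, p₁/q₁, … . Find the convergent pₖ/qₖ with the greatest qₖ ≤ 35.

271/12

√510 = [22; 1, 1, 2, 1, 1, 44, …] (period length 6).
Convergents:
  p_0/q_0 = 22/1
  p_1/q_1 = 23/1
  p_2/q_2 = 45/2
  p_3/q_3 = 113/5
  p_4/q_4 = 158/7
  p_5/q_5 = 271/12
  p_6/q_6 = 12082/535
q_5 = 12 ≤ 35 < 535 = q_6, so the answer is 271/12.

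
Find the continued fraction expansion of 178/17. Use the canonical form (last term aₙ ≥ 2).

[10; 2, 8]

178 = 10*17 + 8
17 = 2*8 + 1
8 = 8*1 + 0  (stop)
So 178/17 = [10; 2, 8].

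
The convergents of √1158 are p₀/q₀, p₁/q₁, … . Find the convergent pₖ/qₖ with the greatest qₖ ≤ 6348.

78710/2313

√1158 = [34; 34, 68, …] (period length 2).
Convergents:
  p_0/q_0 = 34/1
  p_1/q_1 = 1157/34
  p_2/q_2 = 78710/2313
  p_3/q_3 = 2677297/78676
q_2 = 2313 ≤ 6348 < 78676 = q_3, so the answer is 78710/2313.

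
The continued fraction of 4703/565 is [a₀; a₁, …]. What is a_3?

2

4703 = 8·565 + 183   →  a_0 = 8
565 = 3·183 + 16   →  a_1 = 3
183 = 11·16 + 7   →  a_2 = 11
16 = 2·7 + 2   →  a_3 = 2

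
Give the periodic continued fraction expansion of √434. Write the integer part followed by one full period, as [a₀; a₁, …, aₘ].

a₀ = ⌊√434⌋ = 20.
With m₀=0, d₀=1 and mₖ₊₁ = dₖaₖ − mₖ, dₖ₊₁ = (n − mₖ₊₁²)/dₖ, aₖ₊₁ = ⌊(a₀+mₖ₊₁)/dₖ₊₁⌋:
  k=1: m=20, d=34, a=1
  k=2: m=14, d=7, a=4
  k=3: m=14, d=34, a=1
  k=4: m=20, d=1, a=40
d=1 and a=2a₀=40 at k=4, so the next step gives (m, d) = (20, 34) again — its k=1 value — and the period has length 4.

[20; 1, 4, 1, 40]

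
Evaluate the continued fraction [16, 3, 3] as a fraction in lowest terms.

Using pₖ = aₖpₖ₋₁ + pₖ₋₂ and qₖ = aₖqₖ₋₁ + qₖ₋₂:
  k=0: a=16, p=16, q=1
  k=1: a=3, p=49, q=3
  k=2: a=3, p=163, q=10

163/10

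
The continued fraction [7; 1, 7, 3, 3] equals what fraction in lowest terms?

Using pₖ = aₖpₖ₋₁ + pₖ₋₂ and qₖ = aₖqₖ₋₁ + qₖ₋₂:
  k=0: a=7, p=7, q=1
  k=1: a=1, p=8, q=1
  k=2: a=7, p=63, q=8
  k=3: a=3, p=197, q=25
  k=4: a=3, p=654, q=83

654/83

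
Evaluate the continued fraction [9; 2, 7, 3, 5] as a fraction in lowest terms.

Fold from the inside: start with 5/1.
  3 + 1/5 = 16/5
  7 + 5/16 = 117/16
  2 + 16/117 = 250/117
  9 + 117/250 = 2367/250

2367/250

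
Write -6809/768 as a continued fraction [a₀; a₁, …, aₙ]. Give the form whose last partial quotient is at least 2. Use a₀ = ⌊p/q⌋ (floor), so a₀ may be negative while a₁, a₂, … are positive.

-6809 = -9×768 + 103
768 = 7×103 + 47
103 = 2×47 + 9
47 = 5×9 + 2
9 = 4×2 + 1
2 = 2×1 + 0  (stop)
So -6809/768 = [-9; 7, 2, 5, 4, 2].

[-9; 7, 2, 5, 4, 2]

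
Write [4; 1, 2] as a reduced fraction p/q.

14/3

Fold from the inside: start with 2/1.
  1 + 1/2 = 3/2
  4 + 2/3 = 14/3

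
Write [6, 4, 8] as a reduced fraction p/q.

206/33

Fold from the inside: start with 8/1.
  4 + 1/8 = 33/8
  6 + 8/33 = 206/33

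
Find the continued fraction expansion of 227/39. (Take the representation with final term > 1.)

[5; 1, 4, 1, 1, 3]

227 = 5*39 + 32
39 = 1*32 + 7
32 = 4*7 + 4
7 = 1*4 + 3
4 = 1*3 + 1
3 = 3*1 + 0  (stop)
So 227/39 = [5; 1, 4, 1, 1, 3].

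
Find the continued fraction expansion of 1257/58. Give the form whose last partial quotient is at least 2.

[21; 1, 2, 19]

1257 = 21×58 + 39
58 = 1×39 + 19
39 = 2×19 + 1
19 = 19×1 + 0  (stop)
So 1257/58 = [21; 1, 2, 19].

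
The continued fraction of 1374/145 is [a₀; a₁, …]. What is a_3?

1

1374 = 9·145 + 69   →  a_0 = 9
145 = 2·69 + 7   →  a_1 = 2
69 = 9·7 + 6   →  a_2 = 9
7 = 1·6 + 1   →  a_3 = 1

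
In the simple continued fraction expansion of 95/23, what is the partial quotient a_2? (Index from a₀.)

95 = 4·23 + 3   →  a_0 = 4
23 = 7·3 + 2   →  a_1 = 7
3 = 1·2 + 1   →  a_2 = 1

1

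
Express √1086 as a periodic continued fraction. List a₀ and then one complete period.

a₀ = ⌊√1086⌋ = 32.
With m₀=0, d₀=1 and mₖ₊₁ = dₖaₖ − mₖ, dₖ₊₁ = (n − mₖ₊₁²)/dₖ, aₖ₊₁ = ⌊(a₀+mₖ₊₁)/dₖ₊₁⌋:
  k=1: m=32, d=62, a=1
  k=2: m=30, d=3, a=20
  k=3: m=30, d=62, a=1
  k=4: m=32, d=1, a=64
d=1 and a=2a₀=64 at k=4, so the next step gives (m, d) = (32, 62) again — its k=1 value — and the period has length 4.

[32; 1, 20, 1, 64]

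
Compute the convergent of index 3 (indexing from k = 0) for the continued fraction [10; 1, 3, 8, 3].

355/33

Using pₖ = aₖpₖ₋₁ + pₖ₋₂, qₖ = aₖqₖ₋₁ + qₖ₋₂ (with p₋₁=1, p₋₂=0, q₋₁=0, q₋₂=1):
  k=0: a=10, p=10, q=1
  k=1: a=1, p=11, q=1
  k=2: a=3, p=43, q=4
  k=3: a=8, p=355, q=33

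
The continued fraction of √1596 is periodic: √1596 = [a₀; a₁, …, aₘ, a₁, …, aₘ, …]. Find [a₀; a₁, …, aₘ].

[39; 1, 18, 1, 78]

a₀ = ⌊√1596⌋ = 39.
With m₀=0, d₀=1 and mₖ₊₁ = dₖaₖ − mₖ, dₖ₊₁ = (n − mₖ₊₁²)/dₖ, aₖ₊₁ = ⌊(a₀+mₖ₊₁)/dₖ₊₁⌋:
  k=1: m=39, d=75, a=1
  k=2: m=36, d=4, a=18
  k=3: m=36, d=75, a=1
  k=4: m=39, d=1, a=78
d=1 and a=2a₀=78 at k=4, so the next step gives (m, d) = (39, 75) again — its k=1 value — and the period has length 4.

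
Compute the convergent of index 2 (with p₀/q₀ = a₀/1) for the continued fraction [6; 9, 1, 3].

61/10

Using pₖ = aₖpₖ₋₁ + pₖ₋₂, qₖ = aₖqₖ₋₁ + qₖ₋₂ (with p₋₁=1, p₋₂=0, q₋₁=0, q₋₂=1):
  k=0: a=6, p=6, q=1
  k=1: a=9, p=55, q=9
  k=2: a=1, p=61, q=10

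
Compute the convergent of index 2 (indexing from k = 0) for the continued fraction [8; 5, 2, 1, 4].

Using pₖ = aₖpₖ₋₁ + pₖ₋₂, qₖ = aₖqₖ₋₁ + qₖ₋₂ (with p₋₁=1, p₋₂=0, q₋₁=0, q₋₂=1):
  k=0: a=8, p=8, q=1
  k=1: a=5, p=41, q=5
  k=2: a=2, p=90, q=11

90/11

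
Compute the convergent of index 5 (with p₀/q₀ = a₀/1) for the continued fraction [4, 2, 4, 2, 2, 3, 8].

Using pₖ = aₖpₖ₋₁ + pₖ₋₂, qₖ = aₖqₖ₋₁ + qₖ₋₂ (with p₋₁=1, p₋₂=0, q₋₁=0, q₋₂=1):
  k=0: a=4, p=4, q=1
  k=1: a=2, p=9, q=2
  k=2: a=4, p=40, q=9
  k=3: a=2, p=89, q=20
  k=4: a=2, p=218, q=49
  k=5: a=3, p=743, q=167

743/167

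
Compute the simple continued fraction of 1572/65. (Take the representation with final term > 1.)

1572 = 24*65 + 12
65 = 5*12 + 5
12 = 2*5 + 2
5 = 2*2 + 1
2 = 2*1 + 0  (stop)
So 1572/65 = [24; 5, 2, 2, 2].

[24; 5, 2, 2, 2]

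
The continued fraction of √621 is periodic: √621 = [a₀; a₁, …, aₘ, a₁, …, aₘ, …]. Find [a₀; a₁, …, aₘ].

a₀ = ⌊√621⌋ = 24.
With m₀=0, d₀=1 and mₖ₊₁ = dₖaₖ − mₖ, dₖ₊₁ = (n − mₖ₊₁²)/dₖ, aₖ₊₁ = ⌊(a₀+mₖ₊₁)/dₖ₊₁⌋:
  k=1: m=24, d=45, a=1
  k=2: m=21, d=4, a=11
  k=3: m=23, d=23, a=2
  k=4: m=23, d=4, a=11
  k=5: m=21, d=45, a=1
  k=6: m=24, d=1, a=48
d=1 and a=2a₀=48 at k=6, so the next step gives (m, d) = (24, 45) again — its k=1 value — and the period has length 6.

[24; 1, 11, 2, 11, 1, 48]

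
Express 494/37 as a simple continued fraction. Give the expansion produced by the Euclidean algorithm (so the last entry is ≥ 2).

494 = 13×37 + 13
37 = 2×13 + 11
13 = 1×11 + 2
11 = 5×2 + 1
2 = 2×1 + 0  (stop)
So 494/37 = [13; 2, 1, 5, 2].

[13; 2, 1, 5, 2]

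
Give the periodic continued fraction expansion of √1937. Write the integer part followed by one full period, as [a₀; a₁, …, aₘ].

[44; 88]

a₀ = ⌊√1937⌋ = 44.
With m₀=0, d₀=1 and mₖ₊₁ = dₖaₖ − mₖ, dₖ₊₁ = (n − mₖ₊₁²)/dₖ, aₖ₊₁ = ⌊(a₀+mₖ₊₁)/dₖ₊₁⌋:
  k=1: m=44, d=1, a=88
d=1 and a=2a₀=88 at k=1, so the next step gives (m, d) = (44, 1) again — its k=1 value — and the period has length 1.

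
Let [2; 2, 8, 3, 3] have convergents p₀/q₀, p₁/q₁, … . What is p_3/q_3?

Using pₖ = aₖpₖ₋₁ + pₖ₋₂, qₖ = aₖqₖ₋₁ + qₖ₋₂ (with p₋₁=1, p₋₂=0, q₋₁=0, q₋₂=1):
  k=0: a=2, p=2, q=1
  k=1: a=2, p=5, q=2
  k=2: a=8, p=42, q=17
  k=3: a=3, p=131, q=53

131/53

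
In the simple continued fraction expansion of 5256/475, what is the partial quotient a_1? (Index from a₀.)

15

5256 = 11·475 + 31   →  a_0 = 11
475 = 15·31 + 10   →  a_1 = 15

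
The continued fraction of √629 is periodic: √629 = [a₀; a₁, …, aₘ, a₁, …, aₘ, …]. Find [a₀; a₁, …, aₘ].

a₀ = ⌊√629⌋ = 25.
With m₀=0, d₀=1 and mₖ₊₁ = dₖaₖ − mₖ, dₖ₊₁ = (n − mₖ₊₁²)/dₖ, aₖ₊₁ = ⌊(a₀+mₖ₊₁)/dₖ₊₁⌋:
  k=1: m=25, d=4, a=12
  k=2: m=23, d=25, a=1
  k=3: m=2, d=25, a=1
  k=4: m=23, d=4, a=12
  k=5: m=25, d=1, a=50
d=1 and a=2a₀=50 at k=5, so the next step gives (m, d) = (25, 4) again — its k=1 value — and the period has length 5.

[25; 12, 1, 1, 12, 50]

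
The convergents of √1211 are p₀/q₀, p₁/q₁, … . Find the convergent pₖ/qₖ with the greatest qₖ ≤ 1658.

√1211 = [34; 1, 3, 1, 68, …] (period length 4).
Convergents:
  p_0/q_0 = 34/1
  p_1/q_1 = 35/1
  p_2/q_2 = 139/4
  p_3/q_3 = 174/5
  p_4/q_4 = 11971/344
  p_5/q_5 = 12145/349
  p_6/q_6 = 48406/1391
  p_7/q_7 = 60551/1740
q_6 = 1391 ≤ 1658 < 1740 = q_7, so the answer is 48406/1391.

48406/1391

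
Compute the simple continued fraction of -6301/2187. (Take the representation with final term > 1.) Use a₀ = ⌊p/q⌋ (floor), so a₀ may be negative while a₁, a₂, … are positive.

-6301 = -3·2187 + 260
2187 = 8·260 + 107
260 = 2·107 + 46
107 = 2·46 + 15
46 = 3·15 + 1
15 = 15·1 + 0  (stop)
So -6301/2187 = [-3; 8, 2, 2, 3, 15].

[-3; 8, 2, 2, 3, 15]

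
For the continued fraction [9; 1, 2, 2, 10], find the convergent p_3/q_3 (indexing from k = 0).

68/7

Using pₖ = aₖpₖ₋₁ + pₖ₋₂, qₖ = aₖqₖ₋₁ + qₖ₋₂ (with p₋₁=1, p₋₂=0, q₋₁=0, q₋₂=1):
  k=0: a=9, p=9, q=1
  k=1: a=1, p=10, q=1
  k=2: a=2, p=29, q=3
  k=3: a=2, p=68, q=7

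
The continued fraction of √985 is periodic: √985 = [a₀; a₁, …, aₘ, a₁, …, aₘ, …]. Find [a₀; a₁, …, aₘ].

a₀ = ⌊√985⌋ = 31.
With m₀=0, d₀=1 and mₖ₊₁ = dₖaₖ − mₖ, dₖ₊₁ = (n − mₖ₊₁²)/dₖ, aₖ₊₁ = ⌊(a₀+mₖ₊₁)/dₖ₊₁⌋:
  k=1: m=31, d=24, a=2
  k=2: m=17, d=29, a=1
  k=3: m=12, d=29, a=1
  k=4: m=17, d=24, a=2
  k=5: m=31, d=1, a=62
d=1 and a=2a₀=62 at k=5, so the next step gives (m, d) = (31, 24) again — its k=1 value — and the period has length 5.

[31; 2, 1, 1, 2, 62]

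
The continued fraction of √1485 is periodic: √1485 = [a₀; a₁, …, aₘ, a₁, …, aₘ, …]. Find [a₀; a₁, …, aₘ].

[38; 1, 1, 6, 1, 1, 76]

a₀ = ⌊√1485⌋ = 38.
With m₀=0, d₀=1 and mₖ₊₁ = dₖaₖ − mₖ, dₖ₊₁ = (n − mₖ₊₁²)/dₖ, aₖ₊₁ = ⌊(a₀+mₖ₊₁)/dₖ₊₁⌋:
  k=1: m=38, d=41, a=1
  k=2: m=3, d=36, a=1
  k=3: m=33, d=11, a=6
  k=4: m=33, d=36, a=1
  k=5: m=3, d=41, a=1
  k=6: m=38, d=1, a=76
d=1 and a=2a₀=76 at k=6, so the next step gives (m, d) = (38, 41) again — its k=1 value — and the period has length 6.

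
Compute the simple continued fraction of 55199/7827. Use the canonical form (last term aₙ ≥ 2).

55199 = 7×7827 + 410
7827 = 19×410 + 37
410 = 11×37 + 3
37 = 12×3 + 1
3 = 3×1 + 0  (stop)
So 55199/7827 = [7; 19, 11, 12, 3].

[7; 19, 11, 12, 3]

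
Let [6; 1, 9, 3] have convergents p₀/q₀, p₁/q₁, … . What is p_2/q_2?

69/10

Using pₖ = aₖpₖ₋₁ + pₖ₋₂, qₖ = aₖqₖ₋₁ + qₖ₋₂ (with p₋₁=1, p₋₂=0, q₋₁=0, q₋₂=1):
  k=0: a=6, p=6, q=1
  k=1: a=1, p=7, q=1
  k=2: a=9, p=69, q=10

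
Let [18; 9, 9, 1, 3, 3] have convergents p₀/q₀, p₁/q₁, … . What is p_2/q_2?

1485/82

Using pₖ = aₖpₖ₋₁ + pₖ₋₂, qₖ = aₖqₖ₋₁ + qₖ₋₂ (with p₋₁=1, p₋₂=0, q₋₁=0, q₋₂=1):
  k=0: a=18, p=18, q=1
  k=1: a=9, p=163, q=9
  k=2: a=9, p=1485, q=82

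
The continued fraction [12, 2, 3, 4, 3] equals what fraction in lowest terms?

Using pₖ = aₖpₖ₋₁ + pₖ₋₂ and qₖ = aₖqₖ₋₁ + qₖ₋₂:
  k=0: a=12, p=12, q=1
  k=1: a=2, p=25, q=2
  k=2: a=3, p=87, q=7
  k=3: a=4, p=373, q=30
  k=4: a=3, p=1206, q=97

1206/97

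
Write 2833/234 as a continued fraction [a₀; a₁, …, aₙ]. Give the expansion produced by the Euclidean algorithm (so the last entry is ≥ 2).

[12; 9, 2, 1, 3, 2]

2833 = 12×234 + 25
234 = 9×25 + 9
25 = 2×9 + 7
9 = 1×7 + 2
7 = 3×2 + 1
2 = 2×1 + 0  (stop)
So 2833/234 = [12; 9, 2, 1, 3, 2].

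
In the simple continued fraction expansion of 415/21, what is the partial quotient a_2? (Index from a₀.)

3

415 = 19·21 + 16   →  a_0 = 19
21 = 1·16 + 5   →  a_1 = 1
16 = 3·5 + 1   →  a_2 = 3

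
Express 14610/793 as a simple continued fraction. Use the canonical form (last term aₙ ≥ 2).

14610 = 18×793 + 336
793 = 2×336 + 121
336 = 2×121 + 94
121 = 1×94 + 27
94 = 3×27 + 13
27 = 2×13 + 1
13 = 13×1 + 0  (stop)
So 14610/793 = [18; 2, 2, 1, 3, 2, 13].

[18; 2, 2, 1, 3, 2, 13]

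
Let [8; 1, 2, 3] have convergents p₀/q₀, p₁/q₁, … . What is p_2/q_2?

26/3

Using pₖ = aₖpₖ₋₁ + pₖ₋₂, qₖ = aₖqₖ₋₁ + qₖ₋₂ (with p₋₁=1, p₋₂=0, q₋₁=0, q₋₂=1):
  k=0: a=8, p=8, q=1
  k=1: a=1, p=9, q=1
  k=2: a=2, p=26, q=3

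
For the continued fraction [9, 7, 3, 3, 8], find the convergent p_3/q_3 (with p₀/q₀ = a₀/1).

667/73

Using pₖ = aₖpₖ₋₁ + pₖ₋₂, qₖ = aₖqₖ₋₁ + qₖ₋₂ (with p₋₁=1, p₋₂=0, q₋₁=0, q₋₂=1):
  k=0: a=9, p=9, q=1
  k=1: a=7, p=64, q=7
  k=2: a=3, p=201, q=22
  k=3: a=3, p=667, q=73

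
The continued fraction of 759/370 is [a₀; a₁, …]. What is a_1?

759 = 2·370 + 19   →  a_0 = 2
370 = 19·19 + 9   →  a_1 = 19

19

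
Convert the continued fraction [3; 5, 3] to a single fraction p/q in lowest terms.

51/16

Fold from the inside: start with 3/1.
  5 + 1/3 = 16/3
  3 + 3/16 = 51/16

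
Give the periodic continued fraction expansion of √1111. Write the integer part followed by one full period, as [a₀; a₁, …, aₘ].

[33; 3, 66]

a₀ = ⌊√1111⌋ = 33.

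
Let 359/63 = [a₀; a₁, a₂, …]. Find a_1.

1

359 = 5·63 + 44   →  a_0 = 5
63 = 1·44 + 19   →  a_1 = 1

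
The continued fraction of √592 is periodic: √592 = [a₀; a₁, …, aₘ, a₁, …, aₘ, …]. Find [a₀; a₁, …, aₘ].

[24; 3, 48]

a₀ = ⌊√592⌋ = 24.
With m₀=0, d₀=1 and mₖ₊₁ = dₖaₖ − mₖ, dₖ₊₁ = (n − mₖ₊₁²)/dₖ, aₖ₊₁ = ⌊(a₀+mₖ₊₁)/dₖ₊₁⌋:
  k=1: m=24, d=16, a=3
  k=2: m=24, d=1, a=48
d=1 and a=2a₀=48 at k=2, so the next step gives (m, d) = (24, 16) again — its k=1 value — and the period has length 2.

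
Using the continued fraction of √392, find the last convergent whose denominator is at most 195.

√392 = [19; 1, 3, 1, 38, …] (period length 4).
Convergents:
  p_0/q_0 = 19/1
  p_1/q_1 = 20/1
  p_2/q_2 = 79/4
  p_3/q_3 = 99/5
  p_4/q_4 = 3841/194
  p_5/q_5 = 3940/199
q_4 = 194 ≤ 195 < 199 = q_5, so the answer is 3841/194.

3841/194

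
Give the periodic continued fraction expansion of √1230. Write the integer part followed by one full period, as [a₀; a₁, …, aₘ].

a₀ = ⌊√1230⌋ = 35.
With m₀=0, d₀=1 and mₖ₊₁ = dₖaₖ − mₖ, dₖ₊₁ = (n − mₖ₊₁²)/dₖ, aₖ₊₁ = ⌊(a₀+mₖ₊₁)/dₖ₊₁⌋:
  k=1: m=35, d=5, a=14
  k=2: m=35, d=1, a=70
d=1 and a=2a₀=70 at k=2, so the next step gives (m, d) = (35, 5) again — its k=1 value — and the period has length 2.

[35; 14, 70]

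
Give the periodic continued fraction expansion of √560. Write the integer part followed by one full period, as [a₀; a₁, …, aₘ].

[23; 1, 1, 1, 46]

a₀ = ⌊√560⌋ = 23.
With m₀=0, d₀=1 and mₖ₊₁ = dₖaₖ − mₖ, dₖ₊₁ = (n − mₖ₊₁²)/dₖ, aₖ₊₁ = ⌊(a₀+mₖ₊₁)/dₖ₊₁⌋:
  k=1: m=23, d=31, a=1
  k=2: m=8, d=16, a=1
  k=3: m=8, d=31, a=1
  k=4: m=23, d=1, a=46
d=1 and a=2a₀=46 at k=4, so the next step gives (m, d) = (23, 31) again — its k=1 value — and the period has length 4.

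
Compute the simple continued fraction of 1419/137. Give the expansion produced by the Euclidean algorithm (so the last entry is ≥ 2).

[10; 2, 1, 3, 1, 9]

1419 = 10·137 + 49
137 = 2·49 + 39
49 = 1·39 + 10
39 = 3·10 + 9
10 = 1·9 + 1
9 = 9·1 + 0  (stop)
So 1419/137 = [10; 2, 1, 3, 1, 9].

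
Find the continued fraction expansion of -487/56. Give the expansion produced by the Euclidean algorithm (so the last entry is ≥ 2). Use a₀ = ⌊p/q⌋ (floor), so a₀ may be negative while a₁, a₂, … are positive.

-487 = -9*56 + 17
56 = 3*17 + 5
17 = 3*5 + 2
5 = 2*2 + 1
2 = 2*1 + 0  (stop)
So -487/56 = [-9; 3, 3, 2, 2].

[-9; 3, 3, 2, 2]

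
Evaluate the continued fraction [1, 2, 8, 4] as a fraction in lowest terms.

Using pₖ = aₖpₖ₋₁ + pₖ₋₂ and qₖ = aₖqₖ₋₁ + qₖ₋₂:
  k=0: a=1, p=1, q=1
  k=1: a=2, p=3, q=2
  k=2: a=8, p=25, q=17
  k=3: a=4, p=103, q=70

103/70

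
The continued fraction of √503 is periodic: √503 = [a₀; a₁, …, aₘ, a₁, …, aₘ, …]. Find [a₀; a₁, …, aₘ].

a₀ = ⌊√503⌋ = 22.
With m₀=0, d₀=1 and mₖ₊₁ = dₖaₖ − mₖ, dₖ₊₁ = (n − mₖ₊₁²)/dₖ, aₖ₊₁ = ⌊(a₀+mₖ₊₁)/dₖ₊₁⌋:
  k=1: m=22, d=19, a=2
  k=2: m=16, d=13, a=2
  k=3: m=10, d=31, a=1
  k=4: m=21, d=2, a=21
  k=5: m=21, d=31, a=1
  k=6: m=10, d=13, a=2
  k=7: m=16, d=19, a=2
  k=8: m=22, d=1, a=44
d=1 and a=2a₀=44 at k=8, so the next step gives (m, d) = (22, 19) again — its k=1 value — and the period has length 8.

[22; 2, 2, 1, 21, 1, 2, 2, 44]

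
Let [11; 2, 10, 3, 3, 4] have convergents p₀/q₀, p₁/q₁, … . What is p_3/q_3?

746/65

Using pₖ = aₖpₖ₋₁ + pₖ₋₂, qₖ = aₖqₖ₋₁ + qₖ₋₂ (with p₋₁=1, p₋₂=0, q₋₁=0, q₋₂=1):
  k=0: a=11, p=11, q=1
  k=1: a=2, p=23, q=2
  k=2: a=10, p=241, q=21
  k=3: a=3, p=746, q=65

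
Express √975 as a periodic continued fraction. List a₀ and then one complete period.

[31; 4, 2, 4, 62]

a₀ = ⌊√975⌋ = 31.
With m₀=0, d₀=1 and mₖ₊₁ = dₖaₖ − mₖ, dₖ₊₁ = (n − mₖ₊₁²)/dₖ, aₖ₊₁ = ⌊(a₀+mₖ₊₁)/dₖ₊₁⌋:
  k=1: m=31, d=14, a=4
  k=2: m=25, d=25, a=2
  k=3: m=25, d=14, a=4
  k=4: m=31, d=1, a=62
d=1 and a=2a₀=62 at k=4, so the next step gives (m, d) = (31, 14) again — its k=1 value — and the period has length 4.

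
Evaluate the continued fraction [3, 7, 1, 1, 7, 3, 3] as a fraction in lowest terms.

Fold from the inside: start with 3/1.
  3 + 1/3 = 10/3
  7 + 3/10 = 73/10
  1 + 10/73 = 83/73
  1 + 73/83 = 156/83
  7 + 83/156 = 1175/156
  3 + 156/1175 = 3681/1175

3681/1175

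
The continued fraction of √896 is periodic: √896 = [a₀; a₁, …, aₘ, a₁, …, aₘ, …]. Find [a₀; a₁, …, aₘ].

[29; 1, 13, 1, 58]

a₀ = ⌊√896⌋ = 29.
With m₀=0, d₀=1 and mₖ₊₁ = dₖaₖ − mₖ, dₖ₊₁ = (n − mₖ₊₁²)/dₖ, aₖ₊₁ = ⌊(a₀+mₖ₊₁)/dₖ₊₁⌋:
  k=1: m=29, d=55, a=1
  k=2: m=26, d=4, a=13
  k=3: m=26, d=55, a=1
  k=4: m=29, d=1, a=58
d=1 and a=2a₀=58 at k=4, so the next step gives (m, d) = (29, 55) again — its k=1 value — and the period has length 4.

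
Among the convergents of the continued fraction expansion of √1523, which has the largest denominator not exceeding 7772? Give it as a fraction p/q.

118755/3043

√1523 = [39; 39, 78, …] (period length 2).
Convergents:
  p_0/q_0 = 39/1
  p_1/q_1 = 1522/39
  p_2/q_2 = 118755/3043
  p_3/q_3 = 4632967/118716
q_2 = 3043 ≤ 7772 < 118716 = q_3, so the answer is 118755/3043.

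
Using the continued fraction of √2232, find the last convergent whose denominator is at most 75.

√2232 = [47; 4, 10, 4, 94, …] (period length 4).
Convergents:
  p_0/q_0 = 47/1
  p_1/q_1 = 189/4
  p_2/q_2 = 1937/41
  p_3/q_3 = 7937/168
q_2 = 41 ≤ 75 < 168 = q_3, so the answer is 1937/41.

1937/41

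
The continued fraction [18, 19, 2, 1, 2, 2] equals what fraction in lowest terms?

Fold from the inside: start with 2/1.
  2 + 1/2 = 5/2
  1 + 2/5 = 7/5
  2 + 5/7 = 19/7
  19 + 7/19 = 368/19
  18 + 19/368 = 6643/368

6643/368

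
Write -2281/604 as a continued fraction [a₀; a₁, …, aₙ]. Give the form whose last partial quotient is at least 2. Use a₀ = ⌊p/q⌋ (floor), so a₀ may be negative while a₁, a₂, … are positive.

[-4; 4, 2, 9, 7]

-2281 = -4×604 + 135
604 = 4×135 + 64
135 = 2×64 + 7
64 = 9×7 + 1
7 = 7×1 + 0  (stop)
So -2281/604 = [-4; 4, 2, 9, 7].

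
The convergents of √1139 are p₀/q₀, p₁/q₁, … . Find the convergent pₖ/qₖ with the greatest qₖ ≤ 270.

√1139 = [33; 1, 2, 1, 66, …] (period length 4).
Convergents:
  p_0/q_0 = 33/1
  p_1/q_1 = 34/1
  p_2/q_2 = 101/3
  p_3/q_3 = 135/4
  p_4/q_4 = 9011/267
  p_5/q_5 = 9146/271
q_4 = 267 ≤ 270 < 271 = q_5, so the answer is 9011/267.

9011/267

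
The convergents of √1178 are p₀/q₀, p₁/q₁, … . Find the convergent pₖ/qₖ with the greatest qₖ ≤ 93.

2025/59

√1178 = [34; 3, 9, 2, 9, 3, 68, …] (period length 6).
Convergents:
  p_0/q_0 = 34/1
  p_1/q_1 = 103/3
  p_2/q_2 = 961/28
  p_3/q_3 = 2025/59
  p_4/q_4 = 19186/559
q_3 = 59 ≤ 93 < 559 = q_4, so the answer is 2025/59.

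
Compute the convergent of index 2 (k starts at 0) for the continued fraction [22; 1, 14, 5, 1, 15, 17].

Using pₖ = aₖpₖ₋₁ + pₖ₋₂, qₖ = aₖqₖ₋₁ + qₖ₋₂ (with p₋₁=1, p₋₂=0, q₋₁=0, q₋₂=1):
  k=0: a=22, p=22, q=1
  k=1: a=1, p=23, q=1
  k=2: a=14, p=344, q=15

344/15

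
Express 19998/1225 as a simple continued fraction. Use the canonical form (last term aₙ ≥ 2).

19998 = 16·1225 + 398
1225 = 3·398 + 31
398 = 12·31 + 26
31 = 1·26 + 5
26 = 5·5 + 1
5 = 5·1 + 0  (stop)
So 19998/1225 = [16; 3, 12, 1, 5, 5].

[16; 3, 12, 1, 5, 5]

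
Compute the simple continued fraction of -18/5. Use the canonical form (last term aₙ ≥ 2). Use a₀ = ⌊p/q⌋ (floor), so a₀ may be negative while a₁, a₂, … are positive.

-18 = -4·5 + 2
5 = 2·2 + 1
2 = 2·1 + 0  (stop)
So -18/5 = [-4; 2, 2].

[-4; 2, 2]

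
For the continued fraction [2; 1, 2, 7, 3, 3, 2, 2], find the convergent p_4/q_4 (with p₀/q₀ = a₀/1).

Using pₖ = aₖpₖ₋₁ + pₖ₋₂, qₖ = aₖqₖ₋₁ + qₖ₋₂ (with p₋₁=1, p₋₂=0, q₋₁=0, q₋₂=1):
  k=0: a=2, p=2, q=1
  k=1: a=1, p=3, q=1
  k=2: a=2, p=8, q=3
  k=3: a=7, p=59, q=22
  k=4: a=3, p=185, q=69

185/69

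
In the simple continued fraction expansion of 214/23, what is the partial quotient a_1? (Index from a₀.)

3

214 = 9·23 + 7   →  a_0 = 9
23 = 3·7 + 2   →  a_1 = 3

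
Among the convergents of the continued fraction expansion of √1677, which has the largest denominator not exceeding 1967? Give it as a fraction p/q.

√1677 = [40; 1, 19, 2, 19, 1, 80, …] (period length 6).
Convergents:
  p_0/q_0 = 40/1
  p_1/q_1 = 41/1
  p_2/q_2 = 819/20
  p_3/q_3 = 1679/41
  p_4/q_4 = 32720/799
  p_5/q_5 = 34399/840
  p_6/q_6 = 2784640/67999
q_5 = 840 ≤ 1967 < 67999 = q_6, so the answer is 34399/840.

34399/840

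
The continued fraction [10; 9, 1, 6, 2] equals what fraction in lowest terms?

Using pₖ = aₖpₖ₋₁ + pₖ₋₂ and qₖ = aₖqₖ₋₁ + qₖ₋₂:
  k=0: a=10, p=10, q=1
  k=1: a=9, p=91, q=9
  k=2: a=1, p=101, q=10
  k=3: a=6, p=697, q=69
  k=4: a=2, p=1495, q=148

1495/148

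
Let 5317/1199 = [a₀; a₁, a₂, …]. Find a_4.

5317 = 4·1199 + 521   →  a_0 = 4
1199 = 2·521 + 157   →  a_1 = 2
521 = 3·157 + 50   →  a_2 = 3
157 = 3·50 + 7   →  a_3 = 3
50 = 7·7 + 1   →  a_4 = 7

7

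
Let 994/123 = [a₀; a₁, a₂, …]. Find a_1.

994 = 8·123 + 10   →  a_0 = 8
123 = 12·10 + 3   →  a_1 = 12

12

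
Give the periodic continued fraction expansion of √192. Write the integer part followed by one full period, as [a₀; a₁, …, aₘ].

a₀ = ⌊√192⌋ = 13.
With m₀=0, d₀=1 and mₖ₊₁ = dₖaₖ − mₖ, dₖ₊₁ = (n − mₖ₊₁²)/dₖ, aₖ₊₁ = ⌊(a₀+mₖ₊₁)/dₖ₊₁⌋:
  k=1: m=13, d=23, a=1
  k=2: m=10, d=4, a=5
  k=3: m=10, d=23, a=1
  k=4: m=13, d=1, a=26
d=1 and a=2a₀=26 at k=4, so the next step gives (m, d) = (13, 23) again — its k=1 value — and the period has length 4.

[13; 1, 5, 1, 26]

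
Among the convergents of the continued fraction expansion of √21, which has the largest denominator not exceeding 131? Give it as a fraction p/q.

527/115

√21 = [4; 1, 1, 2, 1, 1, 8, …] (period length 6).
Convergents:
  p_0/q_0 = 4/1
  p_1/q_1 = 5/1
  p_2/q_2 = 9/2
  p_3/q_3 = 23/5
  p_4/q_4 = 32/7
  p_5/q_5 = 55/12
  p_6/q_6 = 472/103
  p_7/q_7 = 527/115
  p_8/q_8 = 999/218
q_7 = 115 ≤ 131 < 218 = q_8, so the answer is 527/115.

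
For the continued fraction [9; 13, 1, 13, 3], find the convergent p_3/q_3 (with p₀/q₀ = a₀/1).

Using pₖ = aₖpₖ₋₁ + pₖ₋₂, qₖ = aₖqₖ₋₁ + qₖ₋₂ (with p₋₁=1, p₋₂=0, q₋₁=0, q₋₂=1):
  k=0: a=9, p=9, q=1
  k=1: a=13, p=118, q=13
  k=2: a=1, p=127, q=14
  k=3: a=13, p=1769, q=195

1769/195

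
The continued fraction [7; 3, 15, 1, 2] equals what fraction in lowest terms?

Fold from the inside: start with 2/1.
  1 + 1/2 = 3/2
  15 + 2/3 = 47/3
  3 + 3/47 = 144/47
  7 + 47/144 = 1055/144

1055/144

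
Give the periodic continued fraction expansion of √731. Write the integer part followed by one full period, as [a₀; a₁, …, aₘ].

a₀ = ⌊√731⌋ = 27.
With m₀=0, d₀=1 and mₖ₊₁ = dₖaₖ − mₖ, dₖ₊₁ = (n − mₖ₊₁²)/dₖ, aₖ₊₁ = ⌊(a₀+mₖ₊₁)/dₖ₊₁⌋:
  k=1: m=27, d=2, a=27
  k=2: m=27, d=1, a=54
d=1 and a=2a₀=54 at k=2, so the next step gives (m, d) = (27, 2) again — its k=1 value — and the period has length 2.

[27; 27, 54]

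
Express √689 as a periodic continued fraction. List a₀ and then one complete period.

a₀ = ⌊√689⌋ = 26.
With m₀=0, d₀=1 and mₖ₊₁ = dₖaₖ − mₖ, dₖ₊₁ = (n − mₖ₊₁²)/dₖ, aₖ₊₁ = ⌊(a₀+mₖ₊₁)/dₖ₊₁⌋:
  k=1: m=26, d=13, a=4
  k=2: m=26, d=1, a=52
d=1 and a=2a₀=52 at k=2, so the next step gives (m, d) = (26, 13) again — its k=1 value — and the period has length 2.

[26; 4, 52]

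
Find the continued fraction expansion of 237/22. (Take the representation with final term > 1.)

[10; 1, 3, 2, 2]

237 = 10*22 + 17
22 = 1*17 + 5
17 = 3*5 + 2
5 = 2*2 + 1
2 = 2*1 + 0  (stop)
So 237/22 = [10; 1, 3, 2, 2].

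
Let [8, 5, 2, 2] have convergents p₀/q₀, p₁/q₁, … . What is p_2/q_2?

90/11

Using pₖ = aₖpₖ₋₁ + pₖ₋₂, qₖ = aₖqₖ₋₁ + qₖ₋₂ (with p₋₁=1, p₋₂=0, q₋₁=0, q₋₂=1):
  k=0: a=8, p=8, q=1
  k=1: a=5, p=41, q=5
  k=2: a=2, p=90, q=11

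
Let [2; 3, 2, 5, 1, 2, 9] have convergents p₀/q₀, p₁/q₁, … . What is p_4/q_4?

103/45

Using pₖ = aₖpₖ₋₁ + pₖ₋₂, qₖ = aₖqₖ₋₁ + qₖ₋₂ (with p₋₁=1, p₋₂=0, q₋₁=0, q₋₂=1):
  k=0: a=2, p=2, q=1
  k=1: a=3, p=7, q=3
  k=2: a=2, p=16, q=7
  k=3: a=5, p=87, q=38
  k=4: a=1, p=103, q=45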